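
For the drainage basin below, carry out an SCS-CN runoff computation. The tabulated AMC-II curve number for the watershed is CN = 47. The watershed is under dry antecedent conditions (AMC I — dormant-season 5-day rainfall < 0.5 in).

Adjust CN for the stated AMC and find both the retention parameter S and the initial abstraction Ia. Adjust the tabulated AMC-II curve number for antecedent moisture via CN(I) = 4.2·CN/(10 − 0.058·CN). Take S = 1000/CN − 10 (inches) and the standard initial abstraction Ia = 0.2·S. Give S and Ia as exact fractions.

S = 26500/987 in ≈ 26.849 in; Ia = 5300/987 in ≈ 5.370 in

Adjust CN=47 to AMC I: 4.2·47/(10 − 0.058·47) → (987/5) ÷ (3637/500) = 98700/3637 ≈ 27.138
Max retention: S = 1000/(98700/3637) − 10 = 26500/987 in (≈ 26.849 in)
Ia = 0.2·(26500/987) = 5300/987 in ≈ 5.370 in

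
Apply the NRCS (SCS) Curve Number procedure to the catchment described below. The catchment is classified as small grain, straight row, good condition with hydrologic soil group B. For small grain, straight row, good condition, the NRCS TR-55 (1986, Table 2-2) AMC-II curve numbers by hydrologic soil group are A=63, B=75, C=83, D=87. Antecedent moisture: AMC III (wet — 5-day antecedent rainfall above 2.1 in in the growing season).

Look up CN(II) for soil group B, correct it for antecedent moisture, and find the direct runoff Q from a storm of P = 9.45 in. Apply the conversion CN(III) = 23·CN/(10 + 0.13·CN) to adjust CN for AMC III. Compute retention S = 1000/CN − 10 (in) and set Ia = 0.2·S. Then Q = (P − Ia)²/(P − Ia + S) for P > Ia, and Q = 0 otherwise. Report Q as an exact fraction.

NRCS table: small grain, straight row, good condition, soil group B → CN(II) = 75
CN(III) from CN(II)=75: (23·75)/(10 + 0.13·75) = 6900/79 ≈ 87.342
S = 1000/(6900/79) − 10 = 100/69 in ≈ 1.449 in
Ia = 0.2S: 0.2·1.449 = 0.290 in (exactly 20/69)
Excess rainfall: 9.450 − 0.290 = 9.160 in; P > Ia so Q > 0
Q: (12641/1380)² ÷ (14641/1380) = 159794881/20204580 in (≈ 7.909 in)

Q = 159794881/20204580 in ≈ 7.909 in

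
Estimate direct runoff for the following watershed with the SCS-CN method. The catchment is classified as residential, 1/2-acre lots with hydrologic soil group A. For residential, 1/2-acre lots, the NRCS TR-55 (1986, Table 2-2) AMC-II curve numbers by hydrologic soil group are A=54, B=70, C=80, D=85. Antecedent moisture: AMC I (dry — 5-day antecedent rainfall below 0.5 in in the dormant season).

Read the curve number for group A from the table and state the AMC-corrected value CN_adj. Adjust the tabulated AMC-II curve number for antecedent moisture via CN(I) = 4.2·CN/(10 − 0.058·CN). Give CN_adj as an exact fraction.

NRCS table: residential, 1/2-acre lots, soil group A → CN(II) = 54
CN(I) from CN(II)=54: (4.2·54)/(10 − 0.058·54) = 56700/1717 ≈ 33.023

CN_adj = 56700/1717 ≈ 33.023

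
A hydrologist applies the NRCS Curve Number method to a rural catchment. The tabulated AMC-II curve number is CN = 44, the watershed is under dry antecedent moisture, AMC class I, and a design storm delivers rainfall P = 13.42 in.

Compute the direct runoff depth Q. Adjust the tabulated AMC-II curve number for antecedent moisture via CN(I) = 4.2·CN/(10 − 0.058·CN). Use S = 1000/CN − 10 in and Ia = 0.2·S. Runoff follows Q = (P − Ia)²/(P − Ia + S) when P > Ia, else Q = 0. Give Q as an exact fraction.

Q = 147452449/102535950 in ≈ 1.438 in

CN(I) from CN(II)=44: (4.2·44)/(10 − 0.058·44) = 3300/133 ≈ 24.812
Max retention: S = 1000/(3300/133) − 10 = 1000/33 in (≈ 30.303 in)
Ia = 0.2·(1000/33) = 200/33 in ≈ 6.061 in
P − Ia = 13.420 − 6.061 = 12143/1650 ≈ 7.359 in (> 0, runoff occurs)
Q = (12143/1650)²/((12143/1650) + 1000/33) = (147452449/2722500)/(62143/1650) = 147452449/102535950 in ≈ 1.438 in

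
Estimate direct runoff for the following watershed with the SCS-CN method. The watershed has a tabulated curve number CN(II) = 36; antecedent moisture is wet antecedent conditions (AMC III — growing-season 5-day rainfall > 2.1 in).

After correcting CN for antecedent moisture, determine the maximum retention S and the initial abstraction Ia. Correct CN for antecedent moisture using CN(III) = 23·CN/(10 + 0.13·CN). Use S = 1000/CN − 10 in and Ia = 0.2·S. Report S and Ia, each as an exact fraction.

S = 1600/207 in ≈ 7.729 in; Ia = 320/207 in ≈ 1.546 in

Adjust CN=36 to AMC III: 23·36/(10 + 0.13·36) → 828 ÷ (367/25) = 20700/367 ≈ 56.403
Max retention: S = 1000/(20700/367) − 10 = 1600/207 in (≈ 7.729 in)
Ia = 0.2S: 0.2·7.729 = 1.546 in (exactly 320/207)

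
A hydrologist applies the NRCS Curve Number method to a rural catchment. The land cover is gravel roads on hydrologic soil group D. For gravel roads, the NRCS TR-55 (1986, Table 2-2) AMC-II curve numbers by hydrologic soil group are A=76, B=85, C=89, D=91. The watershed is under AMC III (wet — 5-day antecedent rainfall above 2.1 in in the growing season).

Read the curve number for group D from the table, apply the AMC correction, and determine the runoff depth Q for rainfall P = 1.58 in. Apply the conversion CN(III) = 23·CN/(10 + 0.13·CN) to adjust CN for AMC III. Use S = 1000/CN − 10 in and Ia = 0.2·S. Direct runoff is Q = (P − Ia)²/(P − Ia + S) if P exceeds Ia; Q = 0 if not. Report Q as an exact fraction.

Q = 24444384409/21070963550 in ≈ 1.160 in

NRCS table: gravel roads, soil group D → CN(II) = 91
CN(III) from CN(II)=91: (23·91)/(10 + 0.13·91) = 209300/2183 ≈ 95.877
Retention S: 1000/CN − 10 with CN=95.877 → S = 900/2093 ≈ 0.430 in
Initial abstraction Ia = S/5 = (900/2093)/5 = 180/2093 ≈ 0.086 in
Excess rainfall: 1.580 − 0.086 = 1.494 in; P > Ia so Q > 0
Q = (156347/104650)²/((156347/104650) + 900/2093) = (24444384409/10951622500)/(201347/104650) = 24444384409/21070963550 in ≈ 1.160 in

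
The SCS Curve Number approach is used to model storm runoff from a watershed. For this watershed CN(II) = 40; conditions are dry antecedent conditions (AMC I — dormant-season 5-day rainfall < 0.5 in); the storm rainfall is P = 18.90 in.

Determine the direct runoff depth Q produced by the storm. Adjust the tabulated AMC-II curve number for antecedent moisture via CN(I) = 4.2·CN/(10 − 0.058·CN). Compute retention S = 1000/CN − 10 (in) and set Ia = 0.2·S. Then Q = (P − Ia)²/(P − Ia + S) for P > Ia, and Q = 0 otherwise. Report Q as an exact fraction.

Dry (AMC I): CN(I) = 4.2·40/(10 − 0.058·40) = 168/(192/25) = 175/8 ≈ 21.875
S = 1000/(175/8) − 10 = 250/7 in ≈ 35.714 in
Ia = 0.2S: 0.2·35.714 = 7.143 in (exactly 50/7)
Since P=18.900 > Ia=7.143: effective rainfall P−Ia = 823/70 in
Q: (823/70)² ÷ (3323/70) = 677329/232610 in (≈ 2.912 in)

Q = 677329/232610 in ≈ 2.912 in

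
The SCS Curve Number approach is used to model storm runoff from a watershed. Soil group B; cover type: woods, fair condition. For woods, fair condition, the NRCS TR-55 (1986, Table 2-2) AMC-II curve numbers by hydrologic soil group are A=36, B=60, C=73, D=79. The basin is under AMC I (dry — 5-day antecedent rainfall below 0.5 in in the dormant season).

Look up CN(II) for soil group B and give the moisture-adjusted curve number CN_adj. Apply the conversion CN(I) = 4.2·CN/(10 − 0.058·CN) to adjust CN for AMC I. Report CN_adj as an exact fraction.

CN_adj = 6300/163 ≈ 38.650

NRCS table: woods, fair condition, soil group B → CN(II) = 60
Dry (AMC I): CN(I) = 4.2·60/(10 − 0.058·60) = 252/(163/25) = 6300/163 ≈ 38.650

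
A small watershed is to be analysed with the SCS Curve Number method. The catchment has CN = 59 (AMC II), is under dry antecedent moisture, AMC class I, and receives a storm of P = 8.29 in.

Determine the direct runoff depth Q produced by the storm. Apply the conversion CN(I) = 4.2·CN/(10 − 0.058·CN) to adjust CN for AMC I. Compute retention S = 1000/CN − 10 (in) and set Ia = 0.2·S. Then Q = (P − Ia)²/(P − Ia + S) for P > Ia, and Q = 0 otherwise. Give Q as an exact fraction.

Dry (AMC I): CN(I) = 4.2·59/(10 − 0.058·59) = (1239/5)/(3289/500) = 123900/3289 ≈ 37.671
Retention S: 1000/CN − 10 with CN=37.671 → S = 20500/1239 ≈ 16.546 in
Ia = 0.2S: 0.2·16.546 = 3.309 in (exactly 4100/1239)
P − Ia = 8.290 − 3.309 = 617131/123900 ≈ 4.981 in (> 0, runoff occurs)
Q: (617131/123900)² ÷ (2667131/123900) = 380850671161/330457530900 in (≈ 1.152 in)

Q = 380850671161/330457530900 in ≈ 1.152 in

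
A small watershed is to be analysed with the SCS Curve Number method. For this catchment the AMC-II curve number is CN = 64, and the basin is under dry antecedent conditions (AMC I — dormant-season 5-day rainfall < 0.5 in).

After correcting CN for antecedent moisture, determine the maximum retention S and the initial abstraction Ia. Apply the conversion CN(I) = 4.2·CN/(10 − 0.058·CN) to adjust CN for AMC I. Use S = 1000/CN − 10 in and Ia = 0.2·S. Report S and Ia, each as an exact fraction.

S = 375/28 in ≈ 13.393 in; Ia = 75/28 in ≈ 2.679 in

Adjust CN=64 to AMC I: 4.2·64/(10 − 0.058·64) → (1344/5) ÷ (786/125) = 5600/131 ≈ 42.748
Retention S: 1000/CN − 10 with CN=42.748 → S = 375/28 ≈ 13.393 in
Initial abstraction Ia = S/5 = (375/28)/5 = 75/28 ≈ 2.679 in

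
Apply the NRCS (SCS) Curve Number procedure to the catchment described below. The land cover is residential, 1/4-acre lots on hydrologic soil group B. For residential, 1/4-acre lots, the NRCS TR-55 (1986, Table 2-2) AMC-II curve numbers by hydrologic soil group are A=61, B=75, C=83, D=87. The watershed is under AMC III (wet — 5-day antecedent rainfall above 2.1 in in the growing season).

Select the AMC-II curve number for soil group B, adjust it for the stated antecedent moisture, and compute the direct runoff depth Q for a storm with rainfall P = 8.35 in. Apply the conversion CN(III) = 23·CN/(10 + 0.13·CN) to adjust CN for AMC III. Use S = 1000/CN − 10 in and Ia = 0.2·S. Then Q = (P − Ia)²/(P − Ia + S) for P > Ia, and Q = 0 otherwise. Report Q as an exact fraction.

Q = 123721129/18109740 in ≈ 6.832 in

NRCS table: residential, 1/4-acre lots, soil group B → CN(II) = 75
Wet (AMC III): CN(III) = 23·75/(10 + 0.13·75) = 1725/(79/4) = 6900/79 ≈ 87.342
Max retention: S = 1000/(6900/79) − 10 = 100/69 in (≈ 1.449 in)
Ia = 0.2S: 0.2·1.449 = 0.290 in (exactly 20/69)
Since P=8.350 > Ia=0.290: effective rainfall P−Ia = 11123/1380 in
Runoff Q = (P−Ia)²/(P−Ia+S) = (8.060)²/(8.060+1.449) = 123721129/18109740 ≈ 6.832 in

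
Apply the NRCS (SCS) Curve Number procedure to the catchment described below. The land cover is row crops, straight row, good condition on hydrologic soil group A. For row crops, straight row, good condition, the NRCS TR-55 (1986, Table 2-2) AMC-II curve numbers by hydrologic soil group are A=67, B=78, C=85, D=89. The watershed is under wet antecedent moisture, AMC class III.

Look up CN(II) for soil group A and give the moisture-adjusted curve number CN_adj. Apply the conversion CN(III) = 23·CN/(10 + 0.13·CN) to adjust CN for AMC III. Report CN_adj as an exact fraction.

NRCS table: row crops, straight row, good condition, soil group A → CN(II) = 67
Wet (AMC III): CN(III) = 23·67/(10 + 0.13·67) = 1541/(1871/100) = 154100/1871 ≈ 82.362

CN_adj = 154100/1871 ≈ 82.362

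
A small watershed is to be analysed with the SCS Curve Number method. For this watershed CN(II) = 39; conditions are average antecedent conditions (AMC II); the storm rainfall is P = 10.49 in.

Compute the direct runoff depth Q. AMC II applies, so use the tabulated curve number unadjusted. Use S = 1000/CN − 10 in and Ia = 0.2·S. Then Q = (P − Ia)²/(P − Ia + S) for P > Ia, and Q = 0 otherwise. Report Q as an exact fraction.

Q = 824321521/349872900 in ≈ 2.356 in

AMC II — tabulated CN = 39 applies directly.
S = 1000/39 − 10 = 610/39 in ≈ 15.641 in
Initial abstraction Ia = S/5 = (610/39)/5 = 122/39 ≈ 3.128 in
P − Ia = 10.490 − 3.128 = 28711/3900 ≈ 7.362 in (> 0, runoff occurs)
Runoff Q = (P−Ia)²/(P−Ia+S) = (7.362)²/(7.362+15.641) = 824321521/349872900 ≈ 2.356 in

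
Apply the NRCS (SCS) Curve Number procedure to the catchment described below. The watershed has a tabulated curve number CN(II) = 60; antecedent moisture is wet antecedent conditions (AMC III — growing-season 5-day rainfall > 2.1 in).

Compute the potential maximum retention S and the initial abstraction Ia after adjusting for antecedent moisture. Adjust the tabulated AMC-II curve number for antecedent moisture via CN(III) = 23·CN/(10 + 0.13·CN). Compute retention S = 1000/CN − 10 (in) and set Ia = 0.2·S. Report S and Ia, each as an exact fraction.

S = 200/69 in ≈ 2.899 in; Ia = 40/69 in ≈ 0.580 in

Adjust CN=60 to AMC III: 23·60/(10 + 0.13·60) → 1380 ÷ (89/5) = 6900/89 ≈ 77.528
Max retention: S = 1000/(6900/89) − 10 = 200/69 in (≈ 2.899 in)
Ia = 0.2S: 0.2·2.899 = 0.580 in (exactly 40/69)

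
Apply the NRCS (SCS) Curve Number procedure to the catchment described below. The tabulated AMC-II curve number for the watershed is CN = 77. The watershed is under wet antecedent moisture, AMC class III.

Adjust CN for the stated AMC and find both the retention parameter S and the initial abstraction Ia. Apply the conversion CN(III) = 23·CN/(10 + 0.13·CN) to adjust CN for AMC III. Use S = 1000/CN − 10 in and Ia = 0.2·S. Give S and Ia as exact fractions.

Wet (AMC III): CN(III) = 23·77/(10 + 0.13·77) = 1771/(2001/100) = 7700/87 ≈ 88.506
S = 1000/(7700/87) − 10 = 100/77 in ≈ 1.299 in
Initial abstraction Ia = S/5 = (100/77)/5 = 20/77 ≈ 0.260 in

S = 100/77 in ≈ 1.299 in; Ia = 20/77 in ≈ 0.260 in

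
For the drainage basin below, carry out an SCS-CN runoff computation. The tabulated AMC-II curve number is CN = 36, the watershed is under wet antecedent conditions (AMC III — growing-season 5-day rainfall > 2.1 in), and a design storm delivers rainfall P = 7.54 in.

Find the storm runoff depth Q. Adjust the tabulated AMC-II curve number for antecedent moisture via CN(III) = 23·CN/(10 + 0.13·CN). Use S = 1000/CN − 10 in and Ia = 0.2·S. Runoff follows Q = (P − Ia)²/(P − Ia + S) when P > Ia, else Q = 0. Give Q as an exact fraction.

CN(III) from CN(II)=36: (23·36)/(10 + 0.13·36) = 20700/367 ≈ 56.403
Retention S: 1000/CN − 10 with CN=56.403 → S = 1600/207 ≈ 7.729 in
Ia = 0.2·(1600/207) = 320/207 in ≈ 1.546 in
Excess rainfall: 7.540 − 1.546 = 5.994 in; P > Ia so Q > 0
Q: (62039/10350)² ÷ (142039/10350) = 3848837521/1470103650 in (≈ 2.618 in)

Q = 3848837521/1470103650 in ≈ 2.618 in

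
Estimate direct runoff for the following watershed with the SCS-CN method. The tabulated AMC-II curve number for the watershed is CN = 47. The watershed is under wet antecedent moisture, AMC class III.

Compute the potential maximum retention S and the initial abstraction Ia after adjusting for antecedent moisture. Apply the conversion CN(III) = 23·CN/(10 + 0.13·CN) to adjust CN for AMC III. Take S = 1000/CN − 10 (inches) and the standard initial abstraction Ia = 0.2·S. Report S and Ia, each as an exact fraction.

CN(III) from CN(II)=47: (23·47)/(10 + 0.13·47) = 108100/1611 ≈ 67.101
Max retention: S = 1000/(108100/1611) − 10 = 5300/1081 in (≈ 4.903 in)
Ia = 0.2·(5300/1081) = 1060/1081 in ≈ 0.981 in

S = 5300/1081 in ≈ 4.903 in; Ia = 1060/1081 in ≈ 0.981 in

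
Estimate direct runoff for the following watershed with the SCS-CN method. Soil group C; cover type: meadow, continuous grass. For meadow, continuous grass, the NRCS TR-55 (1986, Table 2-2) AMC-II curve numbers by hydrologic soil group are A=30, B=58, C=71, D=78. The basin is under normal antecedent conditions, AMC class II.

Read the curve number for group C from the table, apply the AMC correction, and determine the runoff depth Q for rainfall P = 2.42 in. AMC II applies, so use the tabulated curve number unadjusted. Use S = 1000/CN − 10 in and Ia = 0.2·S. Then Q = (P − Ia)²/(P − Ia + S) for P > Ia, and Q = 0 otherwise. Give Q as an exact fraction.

NRCS table: meadow, continuous grass, soil group C → CN(II) = 71
CN(II) = 71; AMC II needs no correction.
Retention S: 1000/CN − 10 with CN=71.000 → S = 290/71 ≈ 4.085 in
Ia = 0.2S: 0.2·4.085 = 0.817 in (exactly 58/71)
Excess rainfall: 2.420 − 0.817 = 1.603 in; P > Ia so Q > 0
Runoff Q = (P−Ia)²/(P−Ia+S) = (1.603)²/(1.603+4.085) = 32387481/71678050 ≈ 0.452 in

Q = 32387481/71678050 in ≈ 0.452 in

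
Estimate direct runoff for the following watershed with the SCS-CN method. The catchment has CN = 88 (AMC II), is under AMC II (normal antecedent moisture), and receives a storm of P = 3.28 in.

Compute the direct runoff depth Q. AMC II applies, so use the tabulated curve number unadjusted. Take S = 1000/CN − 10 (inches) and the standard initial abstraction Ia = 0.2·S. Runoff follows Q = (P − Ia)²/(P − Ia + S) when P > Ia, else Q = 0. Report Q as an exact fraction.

AMC II — tabulated CN = 88 applies directly.
S = 1000/88 − 10 = 15/11 in ≈ 1.364 in
Ia = 0.2·(15/11) = 3/11 in ≈ 0.273 in
Since P=3.280 > Ia=0.273: effective rainfall P−Ia = 827/275 in
Q: (827/275)² ÷ (1202/275) = 683929/330550 in (≈ 2.069 in)

Q = 683929/330550 in ≈ 2.069 in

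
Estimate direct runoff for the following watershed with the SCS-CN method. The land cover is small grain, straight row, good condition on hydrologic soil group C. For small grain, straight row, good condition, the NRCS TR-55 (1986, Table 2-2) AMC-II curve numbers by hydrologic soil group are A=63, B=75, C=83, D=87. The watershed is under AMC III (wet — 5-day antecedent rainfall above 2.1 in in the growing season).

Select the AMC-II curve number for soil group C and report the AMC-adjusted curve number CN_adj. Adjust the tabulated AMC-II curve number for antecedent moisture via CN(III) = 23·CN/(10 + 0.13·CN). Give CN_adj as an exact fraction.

CN_adj = 190900/2079 ≈ 91.823

NRCS table: small grain, straight row, good condition, soil group C → CN(II) = 83
CN(III) from CN(II)=83: (23·83)/(10 + 0.13·83) = 190900/2079 ≈ 91.823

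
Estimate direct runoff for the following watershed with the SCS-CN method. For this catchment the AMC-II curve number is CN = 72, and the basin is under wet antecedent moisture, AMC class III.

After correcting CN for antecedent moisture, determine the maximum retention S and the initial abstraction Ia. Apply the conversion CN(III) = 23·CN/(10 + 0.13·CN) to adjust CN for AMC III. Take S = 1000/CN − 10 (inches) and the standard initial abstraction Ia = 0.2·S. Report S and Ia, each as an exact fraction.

S = 350/207 in ≈ 1.691 in; Ia = 70/207 in ≈ 0.338 in

Wet (AMC III): CN(III) = 23·72/(10 + 0.13·72) = 1656/(484/25) = 10350/121 ≈ 85.537
S = 1000/(10350/121) − 10 = 350/207 in ≈ 1.691 in
Ia = 0.2S: 0.2·1.691 = 0.338 in (exactly 70/207)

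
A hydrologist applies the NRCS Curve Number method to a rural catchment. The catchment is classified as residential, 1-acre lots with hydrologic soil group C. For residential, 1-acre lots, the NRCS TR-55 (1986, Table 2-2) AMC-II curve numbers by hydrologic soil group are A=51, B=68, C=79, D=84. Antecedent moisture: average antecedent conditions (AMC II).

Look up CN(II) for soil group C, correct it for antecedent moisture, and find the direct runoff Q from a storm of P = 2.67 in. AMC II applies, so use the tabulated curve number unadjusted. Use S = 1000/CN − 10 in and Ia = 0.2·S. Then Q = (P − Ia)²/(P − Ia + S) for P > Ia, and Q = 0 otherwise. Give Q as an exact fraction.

Q = 95124483/99784900 in ≈ 0.953 in

NRCS table: residential, 1-acre lots, soil group C → CN(II) = 79
Average conditions: CN = 79 (no AMC adjustment).
Retention S: 1000/CN − 10 with CN=79.000 → S = 210/79 ≈ 2.658 in
Ia = 0.2·(210/79) = 42/79 in ≈ 0.532 in
P − Ia = 2.670 − 0.532 = 16893/7900 ≈ 2.138 in (> 0, runoff occurs)
Runoff Q = (P−Ia)²/(P−Ia+S) = (2.138)²/(2.138+2.658) = 95124483/99784900 ≈ 0.953 in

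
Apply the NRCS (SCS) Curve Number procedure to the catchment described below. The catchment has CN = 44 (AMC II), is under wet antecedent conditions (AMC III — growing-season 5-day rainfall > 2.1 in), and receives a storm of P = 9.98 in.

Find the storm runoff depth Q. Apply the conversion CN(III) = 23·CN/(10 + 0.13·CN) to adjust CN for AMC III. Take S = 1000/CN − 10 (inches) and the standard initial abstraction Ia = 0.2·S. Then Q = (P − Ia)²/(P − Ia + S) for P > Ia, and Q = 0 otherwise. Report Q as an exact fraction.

Q = 12599389009/2305424550 in ≈ 5.465 in

Wet (AMC III): CN(III) = 23·44/(10 + 0.13·44) = 1012/(393/25) = 25300/393 ≈ 64.377
S = 1000/(25300/393) − 10 = 1400/253 in ≈ 5.534 in
Initial abstraction Ia = S/5 = (1400/253)/5 = 280/253 ≈ 1.107 in
Since P=9.980 > Ia=1.107: effective rainfall P−Ia = 112247/12650 in
Q: (112247/12650)² ÷ (182247/12650) = 12599389009/2305424550 in (≈ 5.465 in)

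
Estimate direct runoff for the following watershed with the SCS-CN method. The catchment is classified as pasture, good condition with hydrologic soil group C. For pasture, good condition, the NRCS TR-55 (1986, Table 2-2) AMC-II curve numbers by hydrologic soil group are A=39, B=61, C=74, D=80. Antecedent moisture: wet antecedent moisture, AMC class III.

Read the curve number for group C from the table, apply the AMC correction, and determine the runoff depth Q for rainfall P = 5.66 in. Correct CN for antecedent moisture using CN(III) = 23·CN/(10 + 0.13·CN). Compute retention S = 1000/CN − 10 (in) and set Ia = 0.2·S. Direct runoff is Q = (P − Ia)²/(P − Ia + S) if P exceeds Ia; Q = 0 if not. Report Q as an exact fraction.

NRCS table: pasture, good condition, soil group C → CN(II) = 74
Adjust CN=74 to AMC III: 23·74/(10 + 0.13·74) → 1702 ÷ (981/50) = 85100/981 ≈ 86.748
Max retention: S = 1000/(85100/981) − 10 = 1300/851 in (≈ 1.528 in)
Initial abstraction Ia = S/5 = (1300/851)/5 = 260/851 ≈ 0.306 in
Excess rainfall: 5.660 − 0.306 = 5.354 in; P > Ia so Q > 0
Q = (227833/42550)²/((227833/42550) + 1300/851) = (51907875889/1810502500)/(292833/42550) = 51907875889/12460044150 in ≈ 4.166 in

Q = 51907875889/12460044150 in ≈ 4.166 in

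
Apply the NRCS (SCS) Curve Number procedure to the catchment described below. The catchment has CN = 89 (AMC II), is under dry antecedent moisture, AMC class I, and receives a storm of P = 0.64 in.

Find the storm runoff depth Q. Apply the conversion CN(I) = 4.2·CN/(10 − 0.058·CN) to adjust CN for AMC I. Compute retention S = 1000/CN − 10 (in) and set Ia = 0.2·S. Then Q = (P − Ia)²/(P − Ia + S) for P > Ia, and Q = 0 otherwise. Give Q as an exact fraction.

Q = 361201/408563400 in ≈ 0.001 in

Dry (AMC I): CN(I) = 4.2·89/(10 − 0.058·89) = (1869/5)/(2419/500) = 186900/2419 ≈ 77.263
S = 1000/(186900/2419) − 10 = 5500/1869 in ≈ 2.943 in
Initial abstraction Ia = S/5 = (5500/1869)/5 = 1100/1869 ≈ 0.589 in
P − Ia = 0.640 − 0.589 = 2404/46725 ≈ 0.051 in (> 0, runoff occurs)
Q = (2404/46725)²/((2404/46725) + 5500/1869) = (5779216/2183225625)/(139904/46725) = 361201/408563400 in ≈ 0.001 in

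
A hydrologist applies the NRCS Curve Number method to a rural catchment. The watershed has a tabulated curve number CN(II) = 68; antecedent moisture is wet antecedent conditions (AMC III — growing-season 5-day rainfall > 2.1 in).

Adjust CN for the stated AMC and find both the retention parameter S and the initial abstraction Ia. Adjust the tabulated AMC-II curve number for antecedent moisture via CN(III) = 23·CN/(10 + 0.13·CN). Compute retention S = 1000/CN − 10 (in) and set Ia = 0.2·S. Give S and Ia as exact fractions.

Adjust CN=68 to AMC III: 23·68/(10 + 0.13·68) → 1564 ÷ (471/25) = 39100/471 ≈ 83.015
S = 1000/(39100/471) − 10 = 800/391 in ≈ 2.046 in
Ia = 0.2·(800/391) = 160/391 in ≈ 0.409 in

S = 800/391 in ≈ 2.046 in; Ia = 160/391 in ≈ 0.409 in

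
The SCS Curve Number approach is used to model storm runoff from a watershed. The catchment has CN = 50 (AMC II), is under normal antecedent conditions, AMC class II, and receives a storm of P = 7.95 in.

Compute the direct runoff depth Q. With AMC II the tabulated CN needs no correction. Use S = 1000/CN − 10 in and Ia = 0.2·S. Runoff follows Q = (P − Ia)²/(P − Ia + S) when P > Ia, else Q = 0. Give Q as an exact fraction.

CN(II) = 50; AMC II needs no correction.
Retention S: 1000/CN − 10 with CN=50.000 → S = 10 ≈ 10.000 in
Initial abstraction Ia = S/5 = 10/5 = 2 ≈ 2.000 in
Excess rainfall: 7.950 − 2.000 = 5.950 in; P > Ia so Q > 0
Q = (119/20)²/((119/20) + 10) = (14161/400)/(319/20) = 14161/6380 in ≈ 2.220 in

Q = 14161/6380 in ≈ 2.220 in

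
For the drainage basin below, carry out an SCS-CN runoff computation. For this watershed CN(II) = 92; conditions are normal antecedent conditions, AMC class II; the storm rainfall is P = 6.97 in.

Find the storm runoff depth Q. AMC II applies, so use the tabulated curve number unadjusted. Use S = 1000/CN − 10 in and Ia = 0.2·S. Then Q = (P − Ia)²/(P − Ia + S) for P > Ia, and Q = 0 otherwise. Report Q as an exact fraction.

AMC II — tabulated CN = 92 applies directly.
Retention S: 1000/CN − 10 with CN=92.000 → S = 20/23 ≈ 0.870 in
Initial abstraction Ia = S/5 = (20/23)/5 = 4/23 ≈ 0.174 in
P − Ia = 6.970 − 0.174 = 15631/2300 ≈ 6.796 in (> 0, runoff occurs)
Runoff Q = (P−Ia)²/(P−Ia+S) = (6.796)²/(6.796+0.870) = 244328161/40551300 ≈ 6.025 in

Q = 244328161/40551300 in ≈ 6.025 in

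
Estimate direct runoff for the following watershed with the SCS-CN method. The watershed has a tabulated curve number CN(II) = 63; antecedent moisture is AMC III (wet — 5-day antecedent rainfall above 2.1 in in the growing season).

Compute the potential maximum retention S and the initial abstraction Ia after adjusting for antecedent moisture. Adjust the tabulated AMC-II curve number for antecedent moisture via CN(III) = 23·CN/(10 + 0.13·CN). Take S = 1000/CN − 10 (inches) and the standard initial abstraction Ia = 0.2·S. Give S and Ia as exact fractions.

S = 3700/1449 in ≈ 2.553 in; Ia = 740/1449 in ≈ 0.511 in

CN(III) from CN(II)=63: (23·63)/(10 + 0.13·63) = 144900/1819 ≈ 79.659
S = 1000/(144900/1819) − 10 = 3700/1449 in ≈ 2.553 in
Ia = 0.2·(3700/1449) = 740/1449 in ≈ 0.511 in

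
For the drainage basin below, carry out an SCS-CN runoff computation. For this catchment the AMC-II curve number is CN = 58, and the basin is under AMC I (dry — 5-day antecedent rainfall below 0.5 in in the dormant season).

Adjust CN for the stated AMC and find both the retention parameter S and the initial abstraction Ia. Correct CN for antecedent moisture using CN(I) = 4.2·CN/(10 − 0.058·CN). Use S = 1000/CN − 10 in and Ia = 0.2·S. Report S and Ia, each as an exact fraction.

CN(I) from CN(II)=58: (4.2·58)/(10 − 0.058·58) = 2900/79 ≈ 36.709
S = 1000/(2900/79) − 10 = 500/29 in ≈ 17.241 in
Ia = 0.2S: 0.2·17.241 = 3.448 in (exactly 100/29)

S = 500/29 in ≈ 17.241 in; Ia = 100/29 in ≈ 3.448 in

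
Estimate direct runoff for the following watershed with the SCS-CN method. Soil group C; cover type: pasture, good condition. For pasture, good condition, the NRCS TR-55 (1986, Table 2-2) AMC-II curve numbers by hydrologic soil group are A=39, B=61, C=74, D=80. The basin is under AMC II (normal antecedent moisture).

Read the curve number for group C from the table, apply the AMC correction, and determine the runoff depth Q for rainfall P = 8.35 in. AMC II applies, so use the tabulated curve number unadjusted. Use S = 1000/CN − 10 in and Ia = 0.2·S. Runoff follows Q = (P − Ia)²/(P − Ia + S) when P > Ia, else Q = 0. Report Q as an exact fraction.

Q = 32024281/6111660 in ≈ 5.240 in

NRCS table: pasture, good condition, soil group C → CN(II) = 74
CN(II) = 74; AMC II needs no correction.
Retention S: 1000/CN − 10 with CN=74.000 → S = 130/37 ≈ 3.514 in
Initial abstraction Ia = S/5 = (130/37)/5 = 26/37 ≈ 0.703 in
Since P=8.350 > Ia=0.703: effective rainfall P−Ia = 5659/740 in
Q = (5659/740)²/((5659/740) + 130/37) = (32024281/547600)/(8259/740) = 32024281/6111660 in ≈ 5.240 in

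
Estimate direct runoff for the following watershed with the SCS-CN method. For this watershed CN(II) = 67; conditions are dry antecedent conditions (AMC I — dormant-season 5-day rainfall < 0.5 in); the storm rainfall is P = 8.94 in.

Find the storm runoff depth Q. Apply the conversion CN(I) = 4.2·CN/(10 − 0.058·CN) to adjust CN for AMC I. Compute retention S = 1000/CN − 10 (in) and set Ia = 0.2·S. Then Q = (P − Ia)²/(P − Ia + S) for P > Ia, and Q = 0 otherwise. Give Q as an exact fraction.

Q = 23914457449/10075128350 in ≈ 2.374 in

CN(I) from CN(II)=67: (4.2·67)/(10 − 0.058·67) = 46900/1019 ≈ 46.026
Max retention: S = 1000/(46900/1019) − 10 = 5500/469 in (≈ 11.727 in)
Ia = 0.2S: 0.2·11.727 = 2.345 in (exactly 1100/469)
Since P=8.940 > Ia=2.345: effective rainfall P−Ia = 154643/23450 in
Runoff Q = (P−Ia)²/(P−Ia+S) = (6.595)²/(6.595+11.727) = 23914457449/10075128350 ≈ 2.374 in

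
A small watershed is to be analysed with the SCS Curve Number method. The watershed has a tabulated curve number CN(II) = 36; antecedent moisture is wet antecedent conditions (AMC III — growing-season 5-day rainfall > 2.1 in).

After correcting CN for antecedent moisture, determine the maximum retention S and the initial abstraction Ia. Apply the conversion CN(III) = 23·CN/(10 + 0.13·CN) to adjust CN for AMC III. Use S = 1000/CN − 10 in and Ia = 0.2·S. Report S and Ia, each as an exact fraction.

Wet (AMC III): CN(III) = 23·36/(10 + 0.13·36) = 828/(367/25) = 20700/367 ≈ 56.403
S = 1000/(20700/367) − 10 = 1600/207 in ≈ 7.729 in
Ia = 0.2S: 0.2·7.729 = 1.546 in (exactly 320/207)

S = 1600/207 in ≈ 7.729 in; Ia = 320/207 in ≈ 1.546 in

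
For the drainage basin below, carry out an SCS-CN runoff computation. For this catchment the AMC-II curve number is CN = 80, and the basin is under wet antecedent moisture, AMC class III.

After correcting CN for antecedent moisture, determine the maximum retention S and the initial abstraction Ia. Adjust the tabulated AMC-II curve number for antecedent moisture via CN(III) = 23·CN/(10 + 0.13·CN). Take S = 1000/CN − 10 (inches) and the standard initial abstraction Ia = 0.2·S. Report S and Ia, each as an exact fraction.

CN(III) from CN(II)=80: (23·80)/(10 + 0.13·80) = 4600/51 ≈ 90.196
Max retention: S = 1000/(4600/51) − 10 = 25/23 in (≈ 1.087 in)
Initial abstraction Ia = S/5 = (25/23)/5 = 5/23 ≈ 0.217 in

S = 25/23 in ≈ 1.087 in; Ia = 5/23 in ≈ 0.217 in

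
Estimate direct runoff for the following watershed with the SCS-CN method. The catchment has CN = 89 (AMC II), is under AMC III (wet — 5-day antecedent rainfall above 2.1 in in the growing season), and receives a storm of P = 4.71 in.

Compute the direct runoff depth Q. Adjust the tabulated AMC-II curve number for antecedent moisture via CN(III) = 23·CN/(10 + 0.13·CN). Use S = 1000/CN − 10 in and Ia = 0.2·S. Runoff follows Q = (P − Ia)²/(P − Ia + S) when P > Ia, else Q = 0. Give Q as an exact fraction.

Q = 887622126769/215372443900 in ≈ 4.121 in

Adjust CN=89 to AMC III: 23·89/(10 + 0.13·89) → 2047 ÷ (2157/100) = 204700/2157 ≈ 94.900
S = 1000/(204700/2157) − 10 = 1100/2047 in ≈ 0.537 in
Initial abstraction Ia = S/5 = (1100/2047)/5 = 220/2047 ≈ 0.107 in
Excess rainfall: 4.710 − 0.107 = 4.603 in; P > Ia so Q > 0
Q: (942137/204700)² ÷ (1052137/204700) = 887622126769/215372443900 in (≈ 4.121 in)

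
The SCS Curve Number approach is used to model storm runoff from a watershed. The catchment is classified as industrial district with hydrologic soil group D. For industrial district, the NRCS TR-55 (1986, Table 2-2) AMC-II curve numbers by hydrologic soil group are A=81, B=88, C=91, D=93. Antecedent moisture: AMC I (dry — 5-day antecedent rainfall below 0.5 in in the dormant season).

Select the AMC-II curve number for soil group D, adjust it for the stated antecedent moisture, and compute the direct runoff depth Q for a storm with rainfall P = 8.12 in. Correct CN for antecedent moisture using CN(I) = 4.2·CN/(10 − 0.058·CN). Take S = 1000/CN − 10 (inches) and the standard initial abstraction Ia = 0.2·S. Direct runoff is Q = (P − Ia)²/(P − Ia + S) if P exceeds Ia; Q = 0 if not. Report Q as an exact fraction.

NRCS table: industrial district, soil group D → CN(II) = 93
Dry (AMC I): CN(I) = 4.2·93/(10 − 0.058·93) = (1953/5)/(2303/500) = 27900/329 ≈ 84.802
S = 1000/(27900/329) − 10 = 500/279 in ≈ 1.792 in
Ia = 0.2S: 0.2·1.792 = 0.358 in (exactly 100/279)
P − Ia = 8.120 − 0.358 = 54137/6975 ≈ 7.762 in (> 0, runoff occurs)
Q: (54137/6975)² ÷ (66637/6975) = 2930814769/464793075 in (≈ 6.306 in)

Q = 2930814769/464793075 in ≈ 6.306 in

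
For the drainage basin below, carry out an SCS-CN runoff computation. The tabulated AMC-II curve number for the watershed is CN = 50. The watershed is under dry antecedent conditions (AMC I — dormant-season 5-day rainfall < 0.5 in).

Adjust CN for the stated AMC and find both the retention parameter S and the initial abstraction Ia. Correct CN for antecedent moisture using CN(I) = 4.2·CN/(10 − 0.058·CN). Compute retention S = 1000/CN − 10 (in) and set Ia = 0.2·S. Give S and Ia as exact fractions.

Dry (AMC I): CN(I) = 4.2·50/(10 − 0.058·50) = 210/(71/10) = 2100/71 ≈ 29.577
S = 1000/(2100/71) − 10 = 500/21 in ≈ 23.810 in
Initial abstraction Ia = S/5 = (500/21)/5 = 100/21 ≈ 4.762 in

S = 500/21 in ≈ 23.810 in; Ia = 100/21 in ≈ 4.762 in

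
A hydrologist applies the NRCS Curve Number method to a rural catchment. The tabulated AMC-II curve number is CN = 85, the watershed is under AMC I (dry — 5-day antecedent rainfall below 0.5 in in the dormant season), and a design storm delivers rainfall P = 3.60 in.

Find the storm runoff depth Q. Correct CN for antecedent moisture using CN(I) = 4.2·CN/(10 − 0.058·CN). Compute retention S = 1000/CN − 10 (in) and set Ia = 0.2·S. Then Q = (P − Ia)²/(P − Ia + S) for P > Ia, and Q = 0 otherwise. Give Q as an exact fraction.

Q = 1348082/1232245 in ≈ 1.094 in

Adjust CN=85 to AMC I: 4.2·85/(10 − 0.058·85) → 357 ÷ (507/100) = 11900/169 ≈ 70.414
Max retention: S = 1000/(11900/169) − 10 = 500/119 in (≈ 4.202 in)
Initial abstraction Ia = S/5 = (500/119)/5 = 100/119 ≈ 0.840 in
P − Ia = 3.600 − 0.840 = 1642/595 ≈ 2.760 in (> 0, runoff occurs)
Runoff Q = (P−Ia)²/(P−Ia+S) = (2.760)²/(2.760+4.202) = 1348082/1232245 ≈ 1.094 in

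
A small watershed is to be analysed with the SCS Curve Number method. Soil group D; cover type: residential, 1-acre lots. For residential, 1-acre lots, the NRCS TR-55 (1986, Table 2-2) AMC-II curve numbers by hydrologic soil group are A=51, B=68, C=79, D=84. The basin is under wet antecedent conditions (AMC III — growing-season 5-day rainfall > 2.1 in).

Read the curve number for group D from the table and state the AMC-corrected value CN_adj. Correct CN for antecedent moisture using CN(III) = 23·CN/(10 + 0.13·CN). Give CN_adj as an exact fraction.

NRCS table: residential, 1-acre lots, soil group D → CN(II) = 84
Adjust CN=84 to AMC III: 23·84/(10 + 0.13·84) → 1932 ÷ (523/25) = 48300/523 ≈ 92.352

CN_adj = 48300/523 ≈ 92.352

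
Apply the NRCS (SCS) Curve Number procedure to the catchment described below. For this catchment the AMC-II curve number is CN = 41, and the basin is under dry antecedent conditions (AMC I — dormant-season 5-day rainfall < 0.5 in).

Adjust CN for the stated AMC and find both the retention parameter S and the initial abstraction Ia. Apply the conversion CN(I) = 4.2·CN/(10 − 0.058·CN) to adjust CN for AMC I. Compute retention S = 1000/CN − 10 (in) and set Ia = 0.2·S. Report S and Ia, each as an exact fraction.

S = 29500/861 in ≈ 34.262 in; Ia = 5900/861 in ≈ 6.852 in

Dry (AMC I): CN(I) = 4.2·41/(10 − 0.058·41) = (861/5)/(3811/500) = 86100/3811 ≈ 22.592
Max retention: S = 1000/(86100/3811) − 10 = 29500/861 in (≈ 34.262 in)
Ia = 0.2S: 0.2·34.262 = 6.852 in (exactly 5900/861)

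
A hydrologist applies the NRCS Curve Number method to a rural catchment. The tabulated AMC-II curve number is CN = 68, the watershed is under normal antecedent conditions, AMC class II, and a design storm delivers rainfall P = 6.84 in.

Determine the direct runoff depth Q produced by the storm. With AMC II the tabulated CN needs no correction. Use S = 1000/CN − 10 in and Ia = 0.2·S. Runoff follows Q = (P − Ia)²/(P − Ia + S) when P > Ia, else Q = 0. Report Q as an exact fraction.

Q = 6285049/1915475 in ≈ 3.281 in

CN(II) = 68; AMC II needs no correction.
Retention S: 1000/CN − 10 with CN=68.000 → S = 80/17 ≈ 4.706 in
Ia = 0.2·(80/17) = 16/17 in ≈ 0.941 in
P − Ia = 6.840 − 0.941 = 2507/425 ≈ 5.899 in (> 0, runoff occurs)
Runoff Q = (P−Ia)²/(P−Ia+S) = (5.899)²/(5.899+4.706) = 6285049/1915475 ≈ 3.281 in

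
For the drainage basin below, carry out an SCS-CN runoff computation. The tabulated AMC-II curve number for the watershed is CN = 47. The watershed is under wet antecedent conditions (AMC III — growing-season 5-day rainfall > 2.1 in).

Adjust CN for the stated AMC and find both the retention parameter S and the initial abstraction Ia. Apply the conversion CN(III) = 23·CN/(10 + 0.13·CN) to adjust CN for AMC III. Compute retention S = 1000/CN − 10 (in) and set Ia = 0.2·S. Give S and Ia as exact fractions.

CN(III) from CN(II)=47: (23·47)/(10 + 0.13·47) = 108100/1611 ≈ 67.101
Retention S: 1000/CN − 10 with CN=67.101 → S = 5300/1081 ≈ 4.903 in
Ia = 0.2·(5300/1081) = 1060/1081 in ≈ 0.981 in

S = 5300/1081 in ≈ 4.903 in; Ia = 1060/1081 in ≈ 0.981 in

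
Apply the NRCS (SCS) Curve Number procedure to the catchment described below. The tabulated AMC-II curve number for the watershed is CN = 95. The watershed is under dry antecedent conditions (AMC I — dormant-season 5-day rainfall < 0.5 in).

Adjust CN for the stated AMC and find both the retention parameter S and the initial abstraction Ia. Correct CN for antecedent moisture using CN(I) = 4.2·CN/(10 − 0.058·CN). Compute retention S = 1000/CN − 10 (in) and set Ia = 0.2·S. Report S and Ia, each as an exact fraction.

S = 500/399 in ≈ 1.253 in; Ia = 100/399 in ≈ 0.251 in

Adjust CN=95 to AMC I: 4.2·95/(10 − 0.058·95) → 399 ÷ (449/100) = 39900/449 ≈ 88.864
S = 1000/(39900/449) − 10 = 500/399 in ≈ 1.253 in
Initial abstraction Ia = S/5 = (500/399)/5 = 100/399 ≈ 0.251 in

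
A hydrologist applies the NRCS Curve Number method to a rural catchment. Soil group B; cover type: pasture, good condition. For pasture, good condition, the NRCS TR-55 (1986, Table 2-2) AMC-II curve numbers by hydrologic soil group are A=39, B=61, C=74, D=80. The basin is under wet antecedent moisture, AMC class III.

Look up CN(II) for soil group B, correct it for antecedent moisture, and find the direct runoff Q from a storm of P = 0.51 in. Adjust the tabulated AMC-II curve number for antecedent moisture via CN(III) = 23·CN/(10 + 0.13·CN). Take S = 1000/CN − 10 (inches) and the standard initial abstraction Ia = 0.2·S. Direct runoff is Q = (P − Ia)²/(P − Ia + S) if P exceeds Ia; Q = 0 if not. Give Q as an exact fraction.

Q = 0 in ≈ 0.000 in

NRCS table: pasture, good condition, soil group B → CN(II) = 61
Wet (AMC III): CN(III) = 23·61/(10 + 0.13·61) = 1403/(1793/100) = 140300/1793 ≈ 78.249
Max retention: S = 1000/(140300/1793) − 10 = 3900/1403 in (≈ 2.780 in)
Ia = 0.2S: 0.2·2.780 = 0.556 in (exactly 780/1403)
P = 0.510 ≤ Ia = 0.556 in: entire storm abstracted, Q = 0.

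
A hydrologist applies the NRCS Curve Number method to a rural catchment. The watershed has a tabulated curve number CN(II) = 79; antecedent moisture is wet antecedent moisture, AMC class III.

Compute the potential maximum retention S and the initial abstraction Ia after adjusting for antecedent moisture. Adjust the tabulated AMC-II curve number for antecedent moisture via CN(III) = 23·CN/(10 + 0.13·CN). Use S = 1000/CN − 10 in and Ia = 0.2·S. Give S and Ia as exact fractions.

Wet (AMC III): CN(III) = 23·79/(10 + 0.13·79) = 1817/(2027/100) = 181700/2027 ≈ 89.640
Retention S: 1000/CN − 10 with CN=89.640 → S = 2100/1817 ≈ 1.156 in
Initial abstraction Ia = S/5 = (2100/1817)/5 = 420/1817 ≈ 0.231 in

S = 2100/1817 in ≈ 1.156 in; Ia = 420/1817 in ≈ 0.231 in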